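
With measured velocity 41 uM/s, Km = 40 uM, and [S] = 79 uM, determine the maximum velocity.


Vmax = v * (Km + [S]) / [S]
Vmax = 41 * (40 + 79) / 79
Vmax = 61.7595 uM/s

61.7595 uM/s


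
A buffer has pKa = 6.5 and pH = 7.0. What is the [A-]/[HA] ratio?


[A-]/[HA] = 10^(pH - pKa)
= 10^(7.0 - 6.5)
= 3.1623

3.1623


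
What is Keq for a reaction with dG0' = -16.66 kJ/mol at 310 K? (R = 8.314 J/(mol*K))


Keq = exp(-dG0 * 1000 / (R * T))
Keq = exp(-(-16.66) * 1000 / (8.314 * 310))
Keq = 641.6409

641.6409


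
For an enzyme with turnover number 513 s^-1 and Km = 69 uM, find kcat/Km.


Catalytic efficiency = kcat / Km
= 513 / 69
= 7.4348 uM^-1*s^-1

7.4348 uM^-1*s^-1


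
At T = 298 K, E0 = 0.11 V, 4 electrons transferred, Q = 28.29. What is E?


E = E0 - (RT/nF) * ln(Q)
E = 0.11 - (8.314 * 298 / (4 * 96485)) * ln(28.29)
E = 0.0885 V

0.0885 V


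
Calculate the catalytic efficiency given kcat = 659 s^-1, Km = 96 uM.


Catalytic efficiency = kcat / Km
= 659 / 96
= 6.8646 uM^-1*s^-1

6.8646 uM^-1*s^-1


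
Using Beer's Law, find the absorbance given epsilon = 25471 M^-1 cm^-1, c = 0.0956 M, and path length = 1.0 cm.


A = epsilon * c * l
A = 25471 * 0.0956 * 1.0
A = 2435.0276

2435.0276


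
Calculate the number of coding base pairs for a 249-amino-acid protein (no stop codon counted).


Each amino acid = 1 codon = 3 bp
bp = 249 * 3 = 747 bp

747 bp


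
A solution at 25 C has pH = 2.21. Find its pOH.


pOH = 14 - pH
pOH = 14 - 2.21
pOH = 11.79

11.79


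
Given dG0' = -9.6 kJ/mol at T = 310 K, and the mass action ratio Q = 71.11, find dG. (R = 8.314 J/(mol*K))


dG = dG0' + RT * ln(Q) / 1000
dG = -9.6 + 8.314 * 310 * ln(71.11) / 1000
dG = 1.3904 kJ/mol

1.3904 kJ/mol


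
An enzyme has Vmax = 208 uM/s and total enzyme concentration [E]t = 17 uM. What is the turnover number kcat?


kcat = Vmax / [E]t
kcat = 208 / 17
kcat = 12.2353 s^-1

12.2353 s^-1


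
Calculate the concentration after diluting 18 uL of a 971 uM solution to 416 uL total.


C2 = C1 * V1 / V2
C2 = 971 * 18 / 416
C2 = 42.0144 uM

42.0144 uM


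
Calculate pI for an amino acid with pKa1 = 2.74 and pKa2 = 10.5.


pI = (pKa1 + pKa2) / 2
pI = (2.74 + 10.5) / 2
pI = 6.62

6.62


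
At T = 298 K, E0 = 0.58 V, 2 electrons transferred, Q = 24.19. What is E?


E = E0 - (RT/nF) * ln(Q)
E = 0.58 - (8.314 * 298 / (2 * 96485)) * ln(24.19)
E = 0.5391 V

0.5391 V


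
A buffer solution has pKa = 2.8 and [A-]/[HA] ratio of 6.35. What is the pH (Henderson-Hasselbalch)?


pH = pKa + log10([A-]/[HA])
pH = 2.8 + log10(6.35)
pH = 3.6028

3.6028


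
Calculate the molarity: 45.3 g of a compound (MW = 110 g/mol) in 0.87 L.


C = (mass / MW) / volume
C = (45.3 / 110) / 0.87
C = 0.4734 M

0.4734 M


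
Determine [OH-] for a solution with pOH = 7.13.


[OH-] = 10^(-pOH)
[OH-] = 10^(-7.13)
[OH-] = 7.413e-08 M

7.413e-08 M


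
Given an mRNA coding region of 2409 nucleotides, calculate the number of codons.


codons = nucleotides / 3
codons = 2409 / 3 = 803

803


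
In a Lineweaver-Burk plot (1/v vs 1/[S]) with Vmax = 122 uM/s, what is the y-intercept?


y-intercept = 1/Vmax
= 1/122
= 0.0082 s/uM

0.0082 s/uM


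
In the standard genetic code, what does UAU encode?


Standard genetic code lookup.
Codon UAU -> Tyr

Tyr


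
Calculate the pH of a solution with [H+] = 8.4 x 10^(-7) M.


pH = -log10([H+])
pH = -log10(8.4 x 10^(-7))
pH = 6.0757

6.0757


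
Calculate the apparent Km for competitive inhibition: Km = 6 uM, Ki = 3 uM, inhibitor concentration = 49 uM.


Km_app = Km * (1 + [I]/Ki)
Km_app = 6 * (1 + 49/3)
Km_app = 104.0 uM

104.0 uM


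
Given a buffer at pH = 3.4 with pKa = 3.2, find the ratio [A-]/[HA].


[A-]/[HA] = 10^(pH - pKa)
= 10^(3.4 - 3.2)
= 1.5849

1.5849


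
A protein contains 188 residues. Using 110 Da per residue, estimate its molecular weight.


MW = n_residues * 110 Da
MW = 188 * 110
MW = 20680 Da

20680 Da


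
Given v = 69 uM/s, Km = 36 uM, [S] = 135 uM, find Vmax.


Vmax = v * (Km + [S]) / [S]
Vmax = 69 * (36 + 135) / 135
Vmax = 87.4 uM/s

87.4 uM/s


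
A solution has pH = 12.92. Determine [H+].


[H+] = 10^(-pH)
[H+] = 10^(-12.92)
[H+] = 1.202e-13 M

1.202e-13 M


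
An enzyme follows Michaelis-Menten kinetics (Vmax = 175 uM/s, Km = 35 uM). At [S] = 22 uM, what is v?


v = Vmax * [S] / (Km + [S])
v = 175 * 22 / (35 + 22)
v = 67.5439 uM/s

67.5439 uM/s


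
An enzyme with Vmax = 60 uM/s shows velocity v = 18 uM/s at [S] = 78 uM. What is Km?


Km = [S] * (Vmax - v) / v
Km = 78 * (60 - 18) / 18
Km = 182.0 uM

182.0 uM


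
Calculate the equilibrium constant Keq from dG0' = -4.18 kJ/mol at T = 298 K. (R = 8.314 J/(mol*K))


Keq = exp(-dG0 * 1000 / (R * T))
Keq = exp(-(-4.18) * 1000 / (8.314 * 298))
Keq = 5.404

5.404


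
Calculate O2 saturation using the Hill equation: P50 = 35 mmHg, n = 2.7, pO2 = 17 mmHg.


Y = pO2^n / (P50^n + pO2^n)
Y = 17^2.7 / (35^2.7 + 17^2.7)
Y = 12.46%

12.46%


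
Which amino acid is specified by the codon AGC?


Standard genetic code lookup.
Codon AGC -> Ser

Ser


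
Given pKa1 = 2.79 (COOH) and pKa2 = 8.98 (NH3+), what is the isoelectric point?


pI = (pKa1 + pKa2) / 2
pI = (2.79 + 8.98) / 2
pI = 5.885

5.885


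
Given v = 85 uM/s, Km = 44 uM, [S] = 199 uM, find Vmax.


Vmax = v * (Km + [S]) / [S]
Vmax = 85 * (44 + 199) / 199
Vmax = 103.794 uM/s

103.794 uM/s


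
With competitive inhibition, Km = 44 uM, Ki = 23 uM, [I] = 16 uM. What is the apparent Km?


Km_app = Km * (1 + [I]/Ki)
Km_app = 44 * (1 + 16/23)
Km_app = 74.6087 uM

74.6087 uM


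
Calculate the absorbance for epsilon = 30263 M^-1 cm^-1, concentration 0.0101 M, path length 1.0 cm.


A = epsilon * c * l
A = 30263 * 0.0101 * 1.0
A = 305.6563

305.6563


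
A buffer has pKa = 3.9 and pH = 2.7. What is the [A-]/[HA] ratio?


[A-]/[HA] = 10^(pH - pKa)
= 10^(2.7 - 3.9)
= 0.0631

0.0631


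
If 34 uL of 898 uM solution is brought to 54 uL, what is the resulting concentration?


C2 = C1 * V1 / V2
C2 = 898 * 34 / 54
C2 = 565.4074 uM

565.4074 uM


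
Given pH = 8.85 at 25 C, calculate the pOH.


pOH = 14 - pH
pOH = 14 - 8.85
pOH = 5.15

5.15


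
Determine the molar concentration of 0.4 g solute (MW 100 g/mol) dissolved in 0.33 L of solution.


C = (mass / MW) / volume
C = (0.4 / 100) / 0.33
C = 0.0121 M

0.0121 M


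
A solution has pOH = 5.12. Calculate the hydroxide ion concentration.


[OH-] = 10^(-pOH)
[OH-] = 10^(-5.12)
[OH-] = 7.586e-06 M

7.586e-06 M


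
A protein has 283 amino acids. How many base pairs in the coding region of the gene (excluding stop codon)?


Each amino acid = 1 codon = 3 bp
bp = 283 * 3 = 849 bp

849 bp


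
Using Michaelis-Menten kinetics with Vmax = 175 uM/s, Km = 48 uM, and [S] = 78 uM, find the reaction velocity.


v = Vmax * [S] / (Km + [S])
v = 175 * 78 / (48 + 78)
v = 108.3333 uM/s

108.3333 uM/s


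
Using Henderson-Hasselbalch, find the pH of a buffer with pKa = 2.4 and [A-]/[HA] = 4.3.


pH = pKa + log10([A-]/[HA])
pH = 2.4 + log10(4.3)
pH = 3.0335

3.0335


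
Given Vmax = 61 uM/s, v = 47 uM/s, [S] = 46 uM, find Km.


Km = [S] * (Vmax - v) / v
Km = 46 * (61 - 47) / 47
Km = 13.7021 uM

13.7021 uM


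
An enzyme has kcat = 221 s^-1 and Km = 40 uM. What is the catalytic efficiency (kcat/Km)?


Catalytic efficiency = kcat / Km
= 221 / 40
= 5.525 uM^-1*s^-1

5.525 uM^-1*s^-1


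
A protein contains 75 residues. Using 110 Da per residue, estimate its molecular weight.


MW = n_residues * 110 Da
MW = 75 * 110
MW = 8250 Da

8250 Da


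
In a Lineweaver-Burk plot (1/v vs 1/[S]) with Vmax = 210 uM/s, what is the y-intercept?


y-intercept = 1/Vmax
= 1/210
= 0.0048 s/uM

0.0048 s/uM


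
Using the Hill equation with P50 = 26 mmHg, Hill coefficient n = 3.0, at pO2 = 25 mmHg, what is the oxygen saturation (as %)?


Y = pO2^n / (P50^n + pO2^n)
Y = 25^3.0 / (26^3.0 + 25^3.0)
Y = 47.06%

47.06%


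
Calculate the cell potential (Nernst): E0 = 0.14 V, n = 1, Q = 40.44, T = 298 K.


E = E0 - (RT/nF) * ln(Q)
E = 0.14 - (8.314 * 298 / (1 * 96485)) * ln(40.44)
E = 0.045 V

0.045 V


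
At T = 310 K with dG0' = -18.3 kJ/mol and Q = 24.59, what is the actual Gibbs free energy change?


dG = dG0' + RT * ln(Q) / 1000
dG = -18.3 + 8.314 * 310 * ln(24.59) / 1000
dG = -10.0465 kJ/mol

-10.0465 kJ/mol


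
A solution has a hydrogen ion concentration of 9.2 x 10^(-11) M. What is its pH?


pH = -log10([H+])
pH = -log10(9.2 x 10^(-11))
pH = 10.0362

10.0362


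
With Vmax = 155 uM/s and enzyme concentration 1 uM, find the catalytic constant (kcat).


kcat = Vmax / [E]t
kcat = 155 / 1
kcat = 155.0 s^-1

155.0 s^-1


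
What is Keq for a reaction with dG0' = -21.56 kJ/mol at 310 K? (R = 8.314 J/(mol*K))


Keq = exp(-dG0 * 1000 / (R * T))
Keq = exp(-(-21.56) * 1000 / (8.314 * 310))
Keq = 4295.0297

4295.0297


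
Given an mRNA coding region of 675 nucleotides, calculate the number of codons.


codons = nucleotides / 3
codons = 675 / 3 = 225

225


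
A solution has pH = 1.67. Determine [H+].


[H+] = 10^(-pH)
[H+] = 10^(-1.67)
[H+] = 0.0214 M

0.0214 M


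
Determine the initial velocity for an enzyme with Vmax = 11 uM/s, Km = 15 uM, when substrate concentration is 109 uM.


v = Vmax * [S] / (Km + [S])
v = 11 * 109 / (15 + 109)
v = 9.6694 uM/s

9.6694 uM/s


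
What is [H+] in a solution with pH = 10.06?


[H+] = 10^(-pH)
[H+] = 10^(-10.06)
[H+] = 8.710e-11 M

8.710e-11 M


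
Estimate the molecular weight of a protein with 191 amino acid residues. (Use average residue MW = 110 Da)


MW = n_residues * 110 Da
MW = 191 * 110
MW = 21010 Da

21010 Da


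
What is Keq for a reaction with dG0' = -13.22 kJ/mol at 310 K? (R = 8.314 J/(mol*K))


Keq = exp(-dG0 * 1000 / (R * T))
Keq = exp(-(-13.22) * 1000 / (8.314 * 310))
Keq = 168.9021

168.9021


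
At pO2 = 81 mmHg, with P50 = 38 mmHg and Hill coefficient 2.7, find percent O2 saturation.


Y = pO2^n / (P50^n + pO2^n)
Y = 81^2.7 / (38^2.7 + 81^2.7)
Y = 88.53%

88.53%


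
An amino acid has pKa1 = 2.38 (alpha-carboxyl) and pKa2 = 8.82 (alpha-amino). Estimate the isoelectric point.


pI = (pKa1 + pKa2) / 2
pI = (2.38 + 8.82) / 2
pI = 5.6

5.6


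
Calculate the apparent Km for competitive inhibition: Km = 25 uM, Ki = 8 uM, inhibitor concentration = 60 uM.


Km_app = Km * (1 + [I]/Ki)
Km_app = 25 * (1 + 60/8)
Km_app = 212.5 uM

212.5 uM


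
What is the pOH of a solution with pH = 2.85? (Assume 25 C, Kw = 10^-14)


pOH = 14 - pH
pOH = 14 - 2.85
pOH = 11.15

11.15


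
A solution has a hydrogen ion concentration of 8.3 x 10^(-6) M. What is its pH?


pH = -log10([H+])
pH = -log10(8.3 x 10^(-6))
pH = 5.0809

5.0809


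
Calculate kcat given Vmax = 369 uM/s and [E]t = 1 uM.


kcat = Vmax / [E]t
kcat = 369 / 1
kcat = 369.0 s^-1

369.0 s^-1


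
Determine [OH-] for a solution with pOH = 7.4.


[OH-] = 10^(-pOH)
[OH-] = 10^(-7.4)
[OH-] = 3.981e-08 M

3.981e-08 M


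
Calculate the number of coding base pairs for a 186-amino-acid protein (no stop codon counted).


Each amino acid = 1 codon = 3 bp
bp = 186 * 3 = 558 bp

558 bp


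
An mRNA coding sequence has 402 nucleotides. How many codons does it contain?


codons = nucleotides / 3
codons = 402 / 3 = 134

134


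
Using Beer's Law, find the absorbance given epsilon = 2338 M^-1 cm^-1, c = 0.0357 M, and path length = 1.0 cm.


A = epsilon * c * l
A = 2338 * 0.0357 * 1.0
A = 83.4666

83.4666


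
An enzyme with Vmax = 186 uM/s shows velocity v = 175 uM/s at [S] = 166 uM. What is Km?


Km = [S] * (Vmax - v) / v
Km = 166 * (186 - 175) / 175
Km = 10.4343 uM

10.4343 uM


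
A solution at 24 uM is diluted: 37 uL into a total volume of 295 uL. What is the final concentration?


C2 = C1 * V1 / V2
C2 = 24 * 37 / 295
C2 = 3.0102 uM

3.0102 uM


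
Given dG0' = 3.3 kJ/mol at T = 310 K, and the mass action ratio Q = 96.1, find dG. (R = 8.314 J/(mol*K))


dG = dG0' + RT * ln(Q) / 1000
dG = 3.3 + 8.314 * 310 * ln(96.1) / 1000
dG = 15.0666 kJ/mol

15.0666 kJ/mol


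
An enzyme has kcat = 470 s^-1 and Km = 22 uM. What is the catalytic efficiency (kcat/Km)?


Catalytic efficiency = kcat / Km
= 470 / 22
= 21.3636 uM^-1*s^-1

21.3636 uM^-1*s^-1


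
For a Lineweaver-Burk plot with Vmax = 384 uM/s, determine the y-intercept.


y-intercept = 1/Vmax
= 1/384
= 0.0026 s/uM

0.0026 s/uM


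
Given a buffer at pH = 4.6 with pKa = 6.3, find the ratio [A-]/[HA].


[A-]/[HA] = 10^(pH - pKa)
= 10^(4.6 - 6.3)
= 0.02

0.02


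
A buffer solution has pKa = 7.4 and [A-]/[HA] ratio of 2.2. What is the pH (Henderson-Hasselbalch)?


pH = pKa + log10([A-]/[HA])
pH = 7.4 + log10(2.2)
pH = 7.7424

7.7424


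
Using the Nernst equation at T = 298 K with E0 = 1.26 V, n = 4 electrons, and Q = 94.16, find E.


E = E0 - (RT/nF) * ln(Q)
E = 1.26 - (8.314 * 298 / (4 * 96485)) * ln(94.16)
E = 1.2308 V

1.2308 V


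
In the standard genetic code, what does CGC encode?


Standard genetic code lookup.
Codon CGC -> Arg

Arg


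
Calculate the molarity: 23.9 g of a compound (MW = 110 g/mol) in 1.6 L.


C = (mass / MW) / volume
C = (23.9 / 110) / 1.6
C = 0.1358 M

0.1358 M


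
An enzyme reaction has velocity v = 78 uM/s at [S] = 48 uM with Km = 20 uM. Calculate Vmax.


Vmax = v * (Km + [S]) / [S]
Vmax = 78 * (20 + 48) / 48
Vmax = 110.5 uM/s

110.5 uM/s


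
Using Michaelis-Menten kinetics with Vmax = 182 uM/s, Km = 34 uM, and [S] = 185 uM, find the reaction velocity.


v = Vmax * [S] / (Km + [S])
v = 182 * 185 / (34 + 185)
v = 153.7443 uM/s

153.7443 uM/s


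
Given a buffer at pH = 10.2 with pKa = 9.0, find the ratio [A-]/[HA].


[A-]/[HA] = 10^(pH - pKa)
= 10^(10.2 - 9.0)
= 15.8489

15.8489


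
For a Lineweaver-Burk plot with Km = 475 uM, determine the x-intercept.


x-intercept = -1/Km
= -1/475
= -0.0021 1/uM

-0.0021 1/uM


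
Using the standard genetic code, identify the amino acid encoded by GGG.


Standard genetic code lookup.
Codon GGG -> Gly

Gly


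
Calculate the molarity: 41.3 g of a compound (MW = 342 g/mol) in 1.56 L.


C = (mass / MW) / volume
C = (41.3 / 342) / 1.56
C = 0.0774 M

0.0774 M


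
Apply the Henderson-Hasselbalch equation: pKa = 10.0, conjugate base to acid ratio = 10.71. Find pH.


pH = pKa + log10([A-]/[HA])
pH = 10.0 + log10(10.71)
pH = 11.0298

11.0298


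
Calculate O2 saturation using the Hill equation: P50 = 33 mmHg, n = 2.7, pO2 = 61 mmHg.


Y = pO2^n / (P50^n + pO2^n)
Y = 61^2.7 / (33^2.7 + 61^2.7)
Y = 84.01%

84.01%


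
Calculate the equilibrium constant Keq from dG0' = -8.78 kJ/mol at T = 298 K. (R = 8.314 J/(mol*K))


Keq = exp(-dG0 * 1000 / (R * T))
Keq = exp(-(-8.78) * 1000 / (8.314 * 298))
Keq = 34.5979

34.5979


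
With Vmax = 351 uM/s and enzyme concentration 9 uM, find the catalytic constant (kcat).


kcat = Vmax / [E]t
kcat = 351 / 9
kcat = 39.0 s^-1

39.0 s^-1


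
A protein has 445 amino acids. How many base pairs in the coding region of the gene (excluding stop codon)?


Each amino acid = 1 codon = 3 bp
bp = 445 * 3 = 1335 bp

1335 bp


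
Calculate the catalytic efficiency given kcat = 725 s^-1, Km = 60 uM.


Catalytic efficiency = kcat / Km
= 725 / 60
= 12.0833 uM^-1*s^-1

12.0833 uM^-1*s^-1


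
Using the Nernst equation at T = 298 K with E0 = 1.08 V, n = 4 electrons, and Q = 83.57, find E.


E = E0 - (RT/nF) * ln(Q)
E = 1.08 - (8.314 * 298 / (4 * 96485)) * ln(83.57)
E = 1.0516 V

1.0516 V


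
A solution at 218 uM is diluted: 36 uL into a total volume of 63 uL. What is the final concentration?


C2 = C1 * V1 / V2
C2 = 218 * 36 / 63
C2 = 124.5714 uM

124.5714 uM


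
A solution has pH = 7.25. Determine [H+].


[H+] = 10^(-pH)
[H+] = 10^(-7.25)
[H+] = 5.623e-08 M

5.623e-08 M


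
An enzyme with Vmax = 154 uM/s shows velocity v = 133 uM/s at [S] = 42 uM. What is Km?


Km = [S] * (Vmax - v) / v
Km = 42 * (154 - 133) / 133
Km = 6.6316 uM

6.6316 uM


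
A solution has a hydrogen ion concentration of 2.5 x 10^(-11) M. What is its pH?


pH = -log10([H+])
pH = -log10(2.5 x 10^(-11))
pH = 10.6021

10.6021


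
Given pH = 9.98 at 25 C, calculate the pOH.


pOH = 14 - pH
pOH = 14 - 9.98
pOH = 4.02

4.02


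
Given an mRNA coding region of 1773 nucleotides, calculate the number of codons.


codons = nucleotides / 3
codons = 1773 / 3 = 591

591


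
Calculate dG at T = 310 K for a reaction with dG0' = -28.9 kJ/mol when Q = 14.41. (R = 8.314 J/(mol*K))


dG = dG0' + RT * ln(Q) / 1000
dG = -28.9 + 8.314 * 310 * ln(14.41) / 1000
dG = -22.0239 kJ/mol

-22.0239 kJ/mol


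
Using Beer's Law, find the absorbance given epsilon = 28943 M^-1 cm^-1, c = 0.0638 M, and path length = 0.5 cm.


A = epsilon * c * l
A = 28943 * 0.0638 * 0.5
A = 923.2817

923.2817


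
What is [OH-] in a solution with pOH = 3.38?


[OH-] = 10^(-pOH)
[OH-] = 10^(-3.38)
[OH-] = 4.169e-04 M

4.169e-04 M


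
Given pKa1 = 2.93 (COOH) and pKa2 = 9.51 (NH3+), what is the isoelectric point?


pI = (pKa1 + pKa2) / 2
pI = (2.93 + 9.51) / 2
pI = 6.22

6.22


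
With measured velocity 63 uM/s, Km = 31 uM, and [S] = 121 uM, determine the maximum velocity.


Vmax = v * (Km + [S]) / [S]
Vmax = 63 * (31 + 121) / 121
Vmax = 79.1405 uM/s

79.1405 uM/s


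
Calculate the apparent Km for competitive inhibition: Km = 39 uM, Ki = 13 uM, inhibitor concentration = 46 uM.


Km_app = Km * (1 + [I]/Ki)
Km_app = 39 * (1 + 46/13)
Km_app = 177.0 uM

177.0 uM


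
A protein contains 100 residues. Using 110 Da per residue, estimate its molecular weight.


MW = n_residues * 110 Da
MW = 100 * 110
MW = 11000 Da

11000 Da


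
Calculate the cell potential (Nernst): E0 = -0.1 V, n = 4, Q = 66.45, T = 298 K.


E = E0 - (RT/nF) * ln(Q)
E = -0.1 - (8.314 * 298 / (4 * 96485)) * ln(66.45)
E = -0.1269 V

-0.1269 V


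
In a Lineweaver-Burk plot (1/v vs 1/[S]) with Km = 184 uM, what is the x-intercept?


x-intercept = -1/Km
= -1/184
= -0.0054 1/uM

-0.0054 1/uM


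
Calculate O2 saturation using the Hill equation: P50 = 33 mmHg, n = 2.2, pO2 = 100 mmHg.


Y = pO2^n / (P50^n + pO2^n)
Y = 100^2.2 / (33^2.2 + 100^2.2)
Y = 91.98%

91.98%


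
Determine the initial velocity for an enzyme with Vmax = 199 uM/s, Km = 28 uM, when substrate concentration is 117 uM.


v = Vmax * [S] / (Km + [S])
v = 199 * 117 / (28 + 117)
v = 160.5724 uM/s

160.5724 uM/s


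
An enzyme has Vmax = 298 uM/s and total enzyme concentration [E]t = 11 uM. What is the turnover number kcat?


kcat = Vmax / [E]t
kcat = 298 / 11
kcat = 27.0909 s^-1

27.0909 s^-1


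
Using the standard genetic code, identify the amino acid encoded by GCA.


Standard genetic code lookup.
Codon GCA -> Ala

Ala


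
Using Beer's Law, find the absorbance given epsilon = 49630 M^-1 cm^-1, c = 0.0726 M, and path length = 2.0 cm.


A = epsilon * c * l
A = 49630 * 0.0726 * 2.0
A = 7206.276

7206.276


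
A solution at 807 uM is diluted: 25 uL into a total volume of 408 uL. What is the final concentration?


C2 = C1 * V1 / V2
C2 = 807 * 25 / 408
C2 = 49.4485 uM

49.4485 uM


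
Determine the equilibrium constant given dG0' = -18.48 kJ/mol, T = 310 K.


Keq = exp(-dG0 * 1000 / (R * T))
Keq = exp(-(-18.48) * 1000 / (8.314 * 310))
Keq = 1300.0828

1300.0828


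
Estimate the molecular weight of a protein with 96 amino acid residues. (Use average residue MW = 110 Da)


MW = n_residues * 110 Da
MW = 96 * 110
MW = 10560 Da

10560 Da


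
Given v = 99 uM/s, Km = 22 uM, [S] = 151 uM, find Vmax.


Vmax = v * (Km + [S]) / [S]
Vmax = 99 * (22 + 151) / 151
Vmax = 113.4238 uM/s

113.4238 uM/s


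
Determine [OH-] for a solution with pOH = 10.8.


[OH-] = 10^(-pOH)
[OH-] = 10^(-10.8)
[OH-] = 1.585e-11 M

1.585e-11 M


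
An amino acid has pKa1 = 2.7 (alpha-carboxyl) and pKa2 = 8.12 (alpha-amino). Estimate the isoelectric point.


pI = (pKa1 + pKa2) / 2
pI = (2.7 + 8.12) / 2
pI = 5.41

5.41


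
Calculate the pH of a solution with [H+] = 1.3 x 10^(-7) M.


pH = -log10([H+])
pH = -log10(1.3 x 10^(-7))
pH = 6.8861

6.8861


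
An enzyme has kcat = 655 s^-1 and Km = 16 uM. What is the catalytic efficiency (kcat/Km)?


Catalytic efficiency = kcat / Km
= 655 / 16
= 40.9375 uM^-1*s^-1

40.9375 uM^-1*s^-1


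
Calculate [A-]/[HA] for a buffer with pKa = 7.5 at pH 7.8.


[A-]/[HA] = 10^(pH - pKa)
= 10^(7.8 - 7.5)
= 1.9953

1.9953


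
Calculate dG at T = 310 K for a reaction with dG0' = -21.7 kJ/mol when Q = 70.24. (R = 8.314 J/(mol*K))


dG = dG0' + RT * ln(Q) / 1000
dG = -21.7 + 8.314 * 310 * ln(70.24) / 1000
dG = -10.7414 kJ/mol

-10.7414 kJ/mol


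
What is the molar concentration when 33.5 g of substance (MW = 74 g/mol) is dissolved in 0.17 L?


C = (mass / MW) / volume
C = (33.5 / 74) / 0.17
C = 2.663 M

2.663 M


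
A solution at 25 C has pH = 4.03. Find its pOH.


pOH = 14 - pH
pOH = 14 - 4.03
pOH = 9.97

9.97


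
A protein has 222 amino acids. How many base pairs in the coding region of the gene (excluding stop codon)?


Each amino acid = 1 codon = 3 bp
bp = 222 * 3 = 666 bp

666 bp


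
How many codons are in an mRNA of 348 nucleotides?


codons = nucleotides / 3
codons = 348 / 3 = 116

116


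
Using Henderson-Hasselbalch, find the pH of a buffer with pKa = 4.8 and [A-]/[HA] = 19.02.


pH = pKa + log10([A-]/[HA])
pH = 4.8 + log10(19.02)
pH = 6.0792

6.0792


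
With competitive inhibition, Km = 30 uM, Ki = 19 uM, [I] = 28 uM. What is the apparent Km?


Km_app = Km * (1 + [I]/Ki)
Km_app = 30 * (1 + 28/19)
Km_app = 74.2105 uM

74.2105 uM


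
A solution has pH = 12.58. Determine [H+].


[H+] = 10^(-pH)
[H+] = 10^(-12.58)
[H+] = 2.630e-13 M

2.630e-13 M


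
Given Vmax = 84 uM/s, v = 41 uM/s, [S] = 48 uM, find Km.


Km = [S] * (Vmax - v) / v
Km = 48 * (84 - 41) / 41
Km = 50.3415 uM

50.3415 uM


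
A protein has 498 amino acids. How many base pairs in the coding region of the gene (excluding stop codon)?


Each amino acid = 1 codon = 3 bp
bp = 498 * 3 = 1494 bp

1494 bp


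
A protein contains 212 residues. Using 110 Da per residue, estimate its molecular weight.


MW = n_residues * 110 Da
MW = 212 * 110
MW = 23320 Da

23320 Da


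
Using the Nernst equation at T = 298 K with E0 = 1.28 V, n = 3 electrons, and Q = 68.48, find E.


E = E0 - (RT/nF) * ln(Q)
E = 1.28 - (8.314 * 298 / (3 * 96485)) * ln(68.48)
E = 1.2438 V

1.2438 V


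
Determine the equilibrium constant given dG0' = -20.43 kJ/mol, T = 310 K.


Keq = exp(-dG0 * 1000 / (R * T))
Keq = exp(-(-20.43) * 1000 / (8.314 * 310))
Keq = 2770.4837

2770.4837


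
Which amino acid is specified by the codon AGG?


Standard genetic code lookup.
Codon AGG -> Arg

Arg


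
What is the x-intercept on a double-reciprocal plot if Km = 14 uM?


x-intercept = -1/Km
= -1/14
= -0.0714 1/uM

-0.0714 1/uM


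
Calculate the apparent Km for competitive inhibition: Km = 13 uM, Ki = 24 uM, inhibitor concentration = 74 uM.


Km_app = Km * (1 + [I]/Ki)
Km_app = 13 * (1 + 74/24)
Km_app = 53.0833 uM

53.0833 uM


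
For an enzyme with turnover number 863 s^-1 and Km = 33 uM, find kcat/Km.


Catalytic efficiency = kcat / Km
= 863 / 33
= 26.1515 uM^-1*s^-1

26.1515 uM^-1*s^-1


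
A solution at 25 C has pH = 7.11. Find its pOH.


pOH = 14 - pH
pOH = 14 - 7.11
pOH = 6.89

6.89


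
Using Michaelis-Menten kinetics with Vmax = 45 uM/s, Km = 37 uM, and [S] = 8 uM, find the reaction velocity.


v = Vmax * [S] / (Km + [S])
v = 45 * 8 / (37 + 8)
v = 8.0 uM/s

8.0 uM/s


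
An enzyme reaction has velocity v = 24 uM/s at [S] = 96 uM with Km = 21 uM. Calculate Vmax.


Vmax = v * (Km + [S]) / [S]
Vmax = 24 * (21 + 96) / 96
Vmax = 29.25 uM/s

29.25 uM/s


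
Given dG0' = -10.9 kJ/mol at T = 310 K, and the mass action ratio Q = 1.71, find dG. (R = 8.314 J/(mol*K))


dG = dG0' + RT * ln(Q) / 1000
dG = -10.9 + 8.314 * 310 * ln(1.71) / 1000
dG = -9.5173 kJ/mol

-9.5173 kJ/mol


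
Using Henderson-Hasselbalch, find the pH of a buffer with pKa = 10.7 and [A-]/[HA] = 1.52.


pH = pKa + log10([A-]/[HA])
pH = 10.7 + log10(1.52)
pH = 10.8818

10.8818


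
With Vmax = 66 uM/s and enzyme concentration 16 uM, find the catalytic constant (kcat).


kcat = Vmax / [E]t
kcat = 66 / 16
kcat = 4.125 s^-1

4.125 s^-1


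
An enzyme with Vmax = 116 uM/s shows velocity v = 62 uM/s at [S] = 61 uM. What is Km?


Km = [S] * (Vmax - v) / v
Km = 61 * (116 - 62) / 62
Km = 53.129 uM

53.129 uM


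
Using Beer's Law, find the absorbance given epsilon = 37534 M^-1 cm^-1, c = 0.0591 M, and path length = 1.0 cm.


A = epsilon * c * l
A = 37534 * 0.0591 * 1.0
A = 2218.2594

2218.2594


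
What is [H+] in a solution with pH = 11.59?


[H+] = 10^(-pH)
[H+] = 10^(-11.59)
[H+] = 2.570e-12 M

2.570e-12 M


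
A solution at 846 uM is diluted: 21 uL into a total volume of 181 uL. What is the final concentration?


C2 = C1 * V1 / V2
C2 = 846 * 21 / 181
C2 = 98.1547 uM

98.1547 uM


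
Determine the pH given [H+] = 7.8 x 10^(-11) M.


pH = -log10([H+])
pH = -log10(7.8 x 10^(-11))
pH = 10.1079

10.1079


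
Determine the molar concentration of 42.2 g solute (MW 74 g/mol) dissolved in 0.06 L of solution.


C = (mass / MW) / volume
C = (42.2 / 74) / 0.06
C = 9.5045 M

9.5045 M


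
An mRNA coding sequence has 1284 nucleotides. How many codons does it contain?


codons = nucleotides / 3
codons = 1284 / 3 = 428

428


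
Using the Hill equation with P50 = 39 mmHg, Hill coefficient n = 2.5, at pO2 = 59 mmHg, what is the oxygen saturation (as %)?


Y = pO2^n / (P50^n + pO2^n)
Y = 59^2.5 / (39^2.5 + 59^2.5)
Y = 73.79%

73.79%


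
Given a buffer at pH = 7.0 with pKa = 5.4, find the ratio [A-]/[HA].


[A-]/[HA] = 10^(pH - pKa)
= 10^(7.0 - 5.4)
= 39.8107

39.8107


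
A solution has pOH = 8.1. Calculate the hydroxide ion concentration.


[OH-] = 10^(-pOH)
[OH-] = 10^(-8.1)
[OH-] = 7.943e-09 M

7.943e-09 M


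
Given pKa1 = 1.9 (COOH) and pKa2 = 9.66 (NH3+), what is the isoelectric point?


pI = (pKa1 + pKa2) / 2
pI = (1.9 + 9.66) / 2
pI = 5.78

5.78


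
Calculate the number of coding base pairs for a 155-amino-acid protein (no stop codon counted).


Each amino acid = 1 codon = 3 bp
bp = 155 * 3 = 465 bp

465 bp


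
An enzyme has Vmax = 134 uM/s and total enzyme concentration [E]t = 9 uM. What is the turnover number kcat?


kcat = Vmax / [E]t
kcat = 134 / 9
kcat = 14.8889 s^-1

14.8889 s^-1


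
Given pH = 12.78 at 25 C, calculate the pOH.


pOH = 14 - pH
pOH = 14 - 12.78
pOH = 1.22

1.22


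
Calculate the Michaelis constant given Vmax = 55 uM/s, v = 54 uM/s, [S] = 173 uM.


Km = [S] * (Vmax - v) / v
Km = 173 * (55 - 54) / 54
Km = 3.2037 uM

3.2037 uM


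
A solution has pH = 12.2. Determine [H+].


[H+] = 10^(-pH)
[H+] = 10^(-12.2)
[H+] = 6.310e-13 M

6.310e-13 M


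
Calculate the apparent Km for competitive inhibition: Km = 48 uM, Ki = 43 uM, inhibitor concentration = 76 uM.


Km_app = Km * (1 + [I]/Ki)
Km_app = 48 * (1 + 76/43)
Km_app = 132.8372 uM

132.8372 uM


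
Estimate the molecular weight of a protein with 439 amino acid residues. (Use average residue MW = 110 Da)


MW = n_residues * 110 Da
MW = 439 * 110
MW = 48290 Da

48290 Da


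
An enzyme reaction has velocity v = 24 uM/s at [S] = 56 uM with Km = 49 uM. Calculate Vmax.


Vmax = v * (Km + [S]) / [S]
Vmax = 24 * (49 + 56) / 56
Vmax = 45.0 uM/s

45.0 uM/s


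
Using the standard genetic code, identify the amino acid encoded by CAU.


Standard genetic code lookup.
Codon CAU -> His

His


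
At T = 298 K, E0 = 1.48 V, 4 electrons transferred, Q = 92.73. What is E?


E = E0 - (RT/nF) * ln(Q)
E = 1.48 - (8.314 * 298 / (4 * 96485)) * ln(92.73)
E = 1.4509 V

1.4509 V


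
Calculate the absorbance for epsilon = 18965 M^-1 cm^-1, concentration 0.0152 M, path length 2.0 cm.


A = epsilon * c * l
A = 18965 * 0.0152 * 2.0
A = 576.536

576.536


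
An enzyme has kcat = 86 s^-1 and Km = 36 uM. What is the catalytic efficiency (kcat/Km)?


Catalytic efficiency = kcat / Km
= 86 / 36
= 2.3889 uM^-1*s^-1

2.3889 uM^-1*s^-1


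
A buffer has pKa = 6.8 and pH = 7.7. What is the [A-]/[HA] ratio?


[A-]/[HA] = 10^(pH - pKa)
= 10^(7.7 - 6.8)
= 7.9433

7.9433


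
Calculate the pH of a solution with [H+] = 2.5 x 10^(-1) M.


pH = -log10([H+])
pH = -log10(2.5 x 10^(-1))
pH = 0.6021

0.6021


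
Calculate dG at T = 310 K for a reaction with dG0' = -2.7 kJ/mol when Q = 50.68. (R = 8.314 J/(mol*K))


dG = dG0' + RT * ln(Q) / 1000
dG = -2.7 + 8.314 * 310 * ln(50.68) / 1000
dG = 7.4174 kJ/mol

7.4174 kJ/mol


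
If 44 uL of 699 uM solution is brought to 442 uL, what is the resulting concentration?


C2 = C1 * V1 / V2
C2 = 699 * 44 / 442
C2 = 69.5837 uM

69.5837 uM


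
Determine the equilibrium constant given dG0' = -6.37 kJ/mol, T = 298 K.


Keq = exp(-dG0 * 1000 / (R * T))
Keq = exp(-(-6.37) * 1000 / (8.314 * 298))
Keq = 13.0798

13.0798


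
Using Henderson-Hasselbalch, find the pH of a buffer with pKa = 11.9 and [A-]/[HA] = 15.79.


pH = pKa + log10([A-]/[HA])
pH = 11.9 + log10(15.79)
pH = 13.0984

13.0984


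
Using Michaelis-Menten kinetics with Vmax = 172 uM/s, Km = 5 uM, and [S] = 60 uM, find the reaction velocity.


v = Vmax * [S] / (Km + [S])
v = 172 * 60 / (5 + 60)
v = 158.7692 uM/s

158.7692 uM/s


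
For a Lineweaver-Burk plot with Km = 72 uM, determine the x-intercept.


x-intercept = -1/Km
= -1/72
= -0.0139 1/uM

-0.0139 1/uM


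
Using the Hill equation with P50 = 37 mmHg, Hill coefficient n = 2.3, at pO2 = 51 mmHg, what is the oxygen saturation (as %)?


Y = pO2^n / (P50^n + pO2^n)
Y = 51^2.3 / (37^2.3 + 51^2.3)
Y = 67.66%

67.66%


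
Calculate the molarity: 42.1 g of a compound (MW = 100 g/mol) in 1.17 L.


C = (mass / MW) / volume
C = (42.1 / 100) / 1.17
C = 0.3598 M

0.3598 M


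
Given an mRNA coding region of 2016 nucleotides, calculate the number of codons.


codons = nucleotides / 3
codons = 2016 / 3 = 672

672


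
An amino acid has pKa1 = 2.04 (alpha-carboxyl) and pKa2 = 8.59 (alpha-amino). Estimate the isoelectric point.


pI = (pKa1 + pKa2) / 2
pI = (2.04 + 8.59) / 2
pI = 5.315

5.315


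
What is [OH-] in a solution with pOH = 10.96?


[OH-] = 10^(-pOH)
[OH-] = 10^(-10.96)
[OH-] = 1.096e-11 M

1.096e-11 M


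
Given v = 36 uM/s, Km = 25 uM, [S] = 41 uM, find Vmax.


Vmax = v * (Km + [S]) / [S]
Vmax = 36 * (25 + 41) / 41
Vmax = 57.9512 uM/s

57.9512 uM/s


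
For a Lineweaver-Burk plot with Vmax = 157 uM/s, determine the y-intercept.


y-intercept = 1/Vmax
= 1/157
= 0.0064 s/uM

0.0064 s/uM


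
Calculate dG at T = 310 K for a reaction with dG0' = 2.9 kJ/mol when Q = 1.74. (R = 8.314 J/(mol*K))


dG = dG0' + RT * ln(Q) / 1000
dG = 2.9 + 8.314 * 310 * ln(1.74) / 1000
dG = 4.3276 kJ/mol

4.3276 kJ/mol


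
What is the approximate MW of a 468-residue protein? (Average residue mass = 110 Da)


MW = n_residues * 110 Da
MW = 468 * 110
MW = 51480 Da

51480 Da


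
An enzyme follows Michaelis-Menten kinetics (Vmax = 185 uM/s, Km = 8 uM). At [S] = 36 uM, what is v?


v = Vmax * [S] / (Km + [S])
v = 185 * 36 / (8 + 36)
v = 151.3636 uM/s

151.3636 uM/s


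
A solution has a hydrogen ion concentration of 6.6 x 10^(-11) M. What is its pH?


pH = -log10([H+])
pH = -log10(6.6 x 10^(-11))
pH = 10.1805

10.1805


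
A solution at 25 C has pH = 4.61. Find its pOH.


pOH = 14 - pH
pOH = 14 - 4.61
pOH = 9.39

9.39


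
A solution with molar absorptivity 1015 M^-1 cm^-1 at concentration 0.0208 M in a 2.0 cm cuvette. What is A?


A = epsilon * c * l
A = 1015 * 0.0208 * 2.0
A = 42.224

42.224


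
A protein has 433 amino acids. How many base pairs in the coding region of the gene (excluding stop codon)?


Each amino acid = 1 codon = 3 bp
bp = 433 * 3 = 1299 bp

1299 bp


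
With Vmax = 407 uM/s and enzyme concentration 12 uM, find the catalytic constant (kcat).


kcat = Vmax / [E]t
kcat = 407 / 12
kcat = 33.9167 s^-1

33.9167 s^-1


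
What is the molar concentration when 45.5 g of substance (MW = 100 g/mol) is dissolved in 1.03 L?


C = (mass / MW) / volume
C = (45.5 / 100) / 1.03
C = 0.4417 M

0.4417 M


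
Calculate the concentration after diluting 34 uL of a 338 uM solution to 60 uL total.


C2 = C1 * V1 / V2
C2 = 338 * 34 / 60
C2 = 191.5333 uM

191.5333 uM


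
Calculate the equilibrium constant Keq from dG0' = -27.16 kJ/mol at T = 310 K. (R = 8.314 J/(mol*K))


Keq = exp(-dG0 * 1000 / (R * T))
Keq = exp(-(-27.16) * 1000 / (8.314 * 310))
Keq = 37721.9163

37721.9163


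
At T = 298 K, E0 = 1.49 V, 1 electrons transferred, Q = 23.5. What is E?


E = E0 - (RT/nF) * ln(Q)
E = 1.49 - (8.314 * 298 / (1 * 96485)) * ln(23.5)
E = 1.4089 V

1.4089 V


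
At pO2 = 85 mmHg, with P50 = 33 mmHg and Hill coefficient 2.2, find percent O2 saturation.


Y = pO2^n / (P50^n + pO2^n)
Y = 85^2.2 / (33^2.2 + 85^2.2)
Y = 88.91%

88.91%


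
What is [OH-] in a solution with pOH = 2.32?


[OH-] = 10^(-pOH)
[OH-] = 10^(-2.32)
[OH-] = 0.0048 M

0.0048 M


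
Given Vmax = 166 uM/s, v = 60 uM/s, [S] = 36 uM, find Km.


Km = [S] * (Vmax - v) / v
Km = 36 * (166 - 60) / 60
Km = 63.6 uM

63.6 uM


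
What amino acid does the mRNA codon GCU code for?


Standard genetic code lookup.
Codon GCU -> Ala

Ala


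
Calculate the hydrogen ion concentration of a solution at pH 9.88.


[H+] = 10^(-pH)
[H+] = 10^(-9.88)
[H+] = 1.318e-10 M

1.318e-10 M


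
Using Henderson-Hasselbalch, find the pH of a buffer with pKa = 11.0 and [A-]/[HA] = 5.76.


pH = pKa + log10([A-]/[HA])
pH = 11.0 + log10(5.76)
pH = 11.7604

11.7604


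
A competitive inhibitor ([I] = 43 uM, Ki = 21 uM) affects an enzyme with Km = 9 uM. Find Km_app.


Km_app = Km * (1 + [I]/Ki)
Km_app = 9 * (1 + 43/21)
Km_app = 27.4286 uM

27.4286 uM


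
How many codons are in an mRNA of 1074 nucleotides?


codons = nucleotides / 3
codons = 1074 / 3 = 358

358


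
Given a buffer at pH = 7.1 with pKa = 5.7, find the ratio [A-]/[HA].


[A-]/[HA] = 10^(pH - pKa)
= 10^(7.1 - 5.7)
= 25.1189

25.1189


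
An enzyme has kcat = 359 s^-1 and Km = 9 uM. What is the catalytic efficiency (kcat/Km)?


Catalytic efficiency = kcat / Km
= 359 / 9
= 39.8889 uM^-1*s^-1

39.8889 uM^-1*s^-1


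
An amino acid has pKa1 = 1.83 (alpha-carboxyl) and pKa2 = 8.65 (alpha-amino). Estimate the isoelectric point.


pI = (pKa1 + pKa2) / 2
pI = (1.83 + 8.65) / 2
pI = 5.24

5.24


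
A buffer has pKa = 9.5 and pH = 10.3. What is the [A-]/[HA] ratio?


[A-]/[HA] = 10^(pH - pKa)
= 10^(10.3 - 9.5)
= 6.3096

6.3096


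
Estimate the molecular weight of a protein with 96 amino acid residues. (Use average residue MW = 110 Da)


MW = n_residues * 110 Da
MW = 96 * 110
MW = 10560 Da

10560 Da


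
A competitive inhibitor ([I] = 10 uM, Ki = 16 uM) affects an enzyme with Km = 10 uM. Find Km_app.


Km_app = Km * (1 + [I]/Ki)
Km_app = 10 * (1 + 10/16)
Km_app = 16.25 uM

16.25 uM


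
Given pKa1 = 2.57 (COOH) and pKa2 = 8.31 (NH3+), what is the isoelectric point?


pI = (pKa1 + pKa2) / 2
pI = (2.57 + 8.31) / 2
pI = 5.44

5.44


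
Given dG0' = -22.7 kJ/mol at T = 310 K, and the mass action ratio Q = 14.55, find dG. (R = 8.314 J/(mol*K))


dG = dG0' + RT * ln(Q) / 1000
dG = -22.7 + 8.314 * 310 * ln(14.55) / 1000
dG = -15.7989 kJ/mol

-15.7989 kJ/mol


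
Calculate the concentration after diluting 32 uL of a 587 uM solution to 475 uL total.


C2 = C1 * V1 / V2
C2 = 587 * 32 / 475
C2 = 39.5453 uM

39.5453 uM


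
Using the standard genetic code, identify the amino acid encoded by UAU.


Standard genetic code lookup.
Codon UAU -> Tyr

Tyr


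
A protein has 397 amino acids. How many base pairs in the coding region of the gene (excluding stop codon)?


Each amino acid = 1 codon = 3 bp
bp = 397 * 3 = 1191 bp

1191 bp


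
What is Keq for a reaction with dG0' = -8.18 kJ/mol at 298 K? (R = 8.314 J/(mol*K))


Keq = exp(-dG0 * 1000 / (R * T))
Keq = exp(-(-8.18) * 1000 / (8.314 * 298))
Keq = 27.1566

27.1566


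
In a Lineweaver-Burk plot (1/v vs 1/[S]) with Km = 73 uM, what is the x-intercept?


x-intercept = -1/Km
= -1/73
= -0.0137 1/uM

-0.0137 1/uM


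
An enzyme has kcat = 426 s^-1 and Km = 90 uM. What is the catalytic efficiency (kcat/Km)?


Catalytic efficiency = kcat / Km
= 426 / 90
= 4.7333 uM^-1*s^-1

4.7333 uM^-1*s^-1


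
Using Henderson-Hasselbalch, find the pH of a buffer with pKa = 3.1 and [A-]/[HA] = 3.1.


pH = pKa + log10([A-]/[HA])
pH = 3.1 + log10(3.1)
pH = 3.5914

3.5914


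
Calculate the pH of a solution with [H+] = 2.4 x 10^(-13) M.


pH = -log10([H+])
pH = -log10(2.4 x 10^(-13))
pH = 12.6198

12.6198


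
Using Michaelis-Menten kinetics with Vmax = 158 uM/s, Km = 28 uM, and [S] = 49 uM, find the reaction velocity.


v = Vmax * [S] / (Km + [S])
v = 158 * 49 / (28 + 49)
v = 100.5455 uM/s

100.5455 uM/s


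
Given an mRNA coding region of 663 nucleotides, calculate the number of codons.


codons = nucleotides / 3
codons = 663 / 3 = 221

221


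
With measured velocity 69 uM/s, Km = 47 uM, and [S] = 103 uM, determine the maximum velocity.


Vmax = v * (Km + [S]) / [S]
Vmax = 69 * (47 + 103) / 103
Vmax = 100.4854 uM/s

100.4854 uM/s


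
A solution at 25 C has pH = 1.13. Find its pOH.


pOH = 14 - pH
pOH = 14 - 1.13
pOH = 12.87

12.87


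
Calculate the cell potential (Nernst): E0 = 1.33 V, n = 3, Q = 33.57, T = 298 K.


E = E0 - (RT/nF) * ln(Q)
E = 1.33 - (8.314 * 298 / (3 * 96485)) * ln(33.57)
E = 1.2999 V

1.2999 V


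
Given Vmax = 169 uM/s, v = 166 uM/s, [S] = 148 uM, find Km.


Km = [S] * (Vmax - v) / v
Km = 148 * (169 - 166) / 166
Km = 2.6747 uM

2.6747 uM


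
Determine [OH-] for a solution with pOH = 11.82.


[OH-] = 10^(-pOH)
[OH-] = 10^(-11.82)
[OH-] = 1.514e-12 M

1.514e-12 M


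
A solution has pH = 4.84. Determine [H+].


[H+] = 10^(-pH)
[H+] = 10^(-4.84)
[H+] = 1.445e-05 M

1.445e-05 M


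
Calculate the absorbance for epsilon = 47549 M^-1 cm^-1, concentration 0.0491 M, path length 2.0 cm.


A = epsilon * c * l
A = 47549 * 0.0491 * 2.0
A = 4669.3118

4669.3118


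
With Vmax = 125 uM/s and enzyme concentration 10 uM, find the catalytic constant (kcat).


kcat = Vmax / [E]t
kcat = 125 / 10
kcat = 12.5 s^-1

12.5 s^-1


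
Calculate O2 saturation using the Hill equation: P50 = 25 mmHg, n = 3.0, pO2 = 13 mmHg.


Y = pO2^n / (P50^n + pO2^n)
Y = 13^3.0 / (25^3.0 + 13^3.0)
Y = 12.33%

12.33%


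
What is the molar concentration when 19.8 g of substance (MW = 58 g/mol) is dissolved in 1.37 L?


C = (mass / MW) / volume
C = (19.8 / 58) / 1.37
C = 0.2492 M

0.2492 M


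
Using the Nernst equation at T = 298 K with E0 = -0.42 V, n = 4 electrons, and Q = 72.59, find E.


E = E0 - (RT/nF) * ln(Q)
E = -0.42 - (8.314 * 298 / (4 * 96485)) * ln(72.59)
E = -0.4475 V

-0.4475 V


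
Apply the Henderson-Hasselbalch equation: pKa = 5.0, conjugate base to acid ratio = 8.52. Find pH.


pH = pKa + log10([A-]/[HA])
pH = 5.0 + log10(8.52)
pH = 5.9304

5.9304


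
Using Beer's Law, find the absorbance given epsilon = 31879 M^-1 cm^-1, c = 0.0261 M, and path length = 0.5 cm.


A = epsilon * c * l
A = 31879 * 0.0261 * 0.5
A = 416.021

416.021
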